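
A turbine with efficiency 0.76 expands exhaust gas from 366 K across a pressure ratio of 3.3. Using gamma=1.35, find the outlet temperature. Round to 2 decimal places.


T_out = T_in * (1 - eta * (1 - PR^(-(gamma-1)/gamma)))
Exponent = -(1.35-1)/1.35 = -0.25925926
PR^exp = 3.3^(-0.25925926) = 0.73378775
Factor = 1 - 0.76*(1 - 0.73378775) = 0.79767869
T_out = 366 * 0.79767869 = 291.95 K


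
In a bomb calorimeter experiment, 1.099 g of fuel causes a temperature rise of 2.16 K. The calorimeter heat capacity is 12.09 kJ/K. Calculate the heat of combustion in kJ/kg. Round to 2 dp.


Hc = C_cal * delta_T / m_fuel
Q_released = 12.09 * 2.16 = 26.1144 kJ
m_fuel = 1.099 g = 1.099/1000 kg = 0.001099 kg
Hc = 26.1144 / 0.001099 = 23761.97 kJ/kg


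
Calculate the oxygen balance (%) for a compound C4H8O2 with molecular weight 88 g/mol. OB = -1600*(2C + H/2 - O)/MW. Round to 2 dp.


OB = -1600 * (2C + H/2 - O) / MW
Inner = 2*4 + 8/2 - 2 = 10.00
OB = -1600 * 10.00 / 88 = -181.82%


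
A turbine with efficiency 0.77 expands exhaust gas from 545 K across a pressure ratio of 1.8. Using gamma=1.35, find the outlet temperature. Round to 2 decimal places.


T_out = T_in * (1 - eta * (1 - PR^(-(gamma-1)/gamma)))
Exponent = -(1.35-1)/1.35 = -0.25925926
PR^exp = 1.8^(-0.25925926) = 0.85865408
Factor = 1 - 0.77*(1 - 0.85865408) = 0.89116364
T_out = 545 * 0.89116364 = 485.68 K


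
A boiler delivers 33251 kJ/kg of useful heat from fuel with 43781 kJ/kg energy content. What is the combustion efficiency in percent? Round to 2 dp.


Efficiency = (Q_useful / Q_fuel) * 100
Efficiency = (33251 / 43781) * 100
Efficiency = 0.7595 * 100 = 75.95%


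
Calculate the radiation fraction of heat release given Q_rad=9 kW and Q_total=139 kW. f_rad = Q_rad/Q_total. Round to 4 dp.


f_rad = Q_rad / Q_total
f_rad = 9 / 139 = 0.0647


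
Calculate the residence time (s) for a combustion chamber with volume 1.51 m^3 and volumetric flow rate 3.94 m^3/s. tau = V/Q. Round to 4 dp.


tau = V / Q_flow
tau = 1.51 / 3.94 = 0.3832 s


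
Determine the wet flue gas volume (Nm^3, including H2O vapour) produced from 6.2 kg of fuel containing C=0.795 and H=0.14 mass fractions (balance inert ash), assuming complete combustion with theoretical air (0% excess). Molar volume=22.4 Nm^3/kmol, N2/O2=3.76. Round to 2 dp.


Per kg fuel: CO2 = (C/12 kmol)*22.4 = (0.795/12)*22.4 = 1.48400 Nm^3
Per kg fuel: H2O = (H/2 kmol)*22.4 = (0.14/2)*22.4 = 1.56800 Nm^3
O2 needed per kg fuel = C/12 + H/4 = 0.795/12 + 0.14/4 = 0.10125000 kmol
Per kg fuel: N2 = O2*3.76*22.4 = 0.10125000*3.76*22.4 = 8.52768 Nm^3
Total per kg = 1.48400 + 1.56800 + 8.52768 = 11.57968 Nm^3
Total = 11.57968 * 6.2 = 71.79 Nm^3


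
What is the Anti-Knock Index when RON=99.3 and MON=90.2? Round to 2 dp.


AKI = (RON + MON) / 2
AKI = (99.3 + 90.2) / 2
AKI = 189.5 / 2 = 94.75


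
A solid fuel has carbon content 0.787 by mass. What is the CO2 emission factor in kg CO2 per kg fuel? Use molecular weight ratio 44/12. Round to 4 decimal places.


EF = C_frac * (M_CO2 / M_C)
EF = 0.787 * (44/12)
EF = 0.787 * 3.666667 = 2.8857 kg_CO2/kg_fuel


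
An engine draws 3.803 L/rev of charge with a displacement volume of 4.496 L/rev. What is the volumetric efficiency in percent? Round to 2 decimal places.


eta_v = (V_actual / V_disp) * 100
Ratio = 3.803 / 4.496 = 0.8459
eta_v = 0.8459 * 100 = 84.59%


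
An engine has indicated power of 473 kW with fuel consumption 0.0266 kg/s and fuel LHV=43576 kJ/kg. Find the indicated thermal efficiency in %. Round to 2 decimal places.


eta_ith = (IP / (mf * LHV)) * 100
Denominator = 0.0266 * 43576 = 1159.1216 kW
eta_ith = (473 / 1159.1216) * 100 = 40.81%


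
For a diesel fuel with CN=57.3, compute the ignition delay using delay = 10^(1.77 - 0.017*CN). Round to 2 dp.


delay = 10^(1.77 - 0.017*CN)
Exponent = 1.77 - 0.017*57.3 = 0.7959
delay = 10^0.7959 = 6.25 ms


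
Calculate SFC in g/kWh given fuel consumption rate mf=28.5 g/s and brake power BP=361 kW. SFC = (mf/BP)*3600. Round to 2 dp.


SFC = (mf / BP) * 3600
Rate = 28.5 / 361 = 0.078947 g/(s*kW)
SFC = 0.078947 * 3600 = 284.21 g/kWh


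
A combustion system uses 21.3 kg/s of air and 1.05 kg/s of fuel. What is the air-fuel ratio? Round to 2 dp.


AFR = m_air / m_fuel
AFR = 21.3 / 1.05 = 20.29


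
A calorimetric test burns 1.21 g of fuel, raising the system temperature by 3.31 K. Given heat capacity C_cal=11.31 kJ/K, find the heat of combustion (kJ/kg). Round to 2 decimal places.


Hc = C_cal * delta_T / m_fuel
Q_released = 11.31 * 3.31 = 37.4361 kJ
m_fuel = 1.21 g = 1.21/1000 kg = 0.001210 kg
Hc = 37.4361 / 0.001210 = 30938.93 kJ/kg


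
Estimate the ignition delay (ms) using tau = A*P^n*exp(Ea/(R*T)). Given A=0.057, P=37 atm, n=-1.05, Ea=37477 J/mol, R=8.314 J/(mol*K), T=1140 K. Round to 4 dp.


tau = A * P^n * exp(Ea/(R*T))
P^n = 37^(-1.05) = 0.02256255
Ea/(R*T) = 37477/(8.314*1140) = 3.954121
exp(Ea/(R*T)) = 52.149830
tau = 0.057 * 0.02256255 * 52.149830 = 0.0671 ms


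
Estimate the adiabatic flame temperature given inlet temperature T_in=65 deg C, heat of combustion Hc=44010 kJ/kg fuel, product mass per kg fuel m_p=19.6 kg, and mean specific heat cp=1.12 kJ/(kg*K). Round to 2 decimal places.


T_ad = T_in + Hc / (m_p * cp)
Denominator = 19.6 * 1.12 = 21.9520
Temperature rise = 44010 / 21.9520 = 2004.83 K
T_ad = 65 + 2004.83 = 2069.83 deg C


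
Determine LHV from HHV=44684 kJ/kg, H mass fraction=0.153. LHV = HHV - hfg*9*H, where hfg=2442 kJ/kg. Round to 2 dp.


LHV = HHV - hfg * 9 * H
Water correction = 2442 * 9 * 0.153 = 3362.634 kJ/kg
LHV = 44684 - 3362.634 = 41321.37 kJ/kg


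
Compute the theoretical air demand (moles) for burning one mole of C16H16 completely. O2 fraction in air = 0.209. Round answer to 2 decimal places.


Balanced combustion: C16H16 + 20 O2 -> 16 CO2 + 8 H2O
O2 needed = C + H/4 = 16 + 16/4 = 20.00 moles
Air moles = O2 / 0.209 = 20.00 / 0.209 = 95.69 moles air


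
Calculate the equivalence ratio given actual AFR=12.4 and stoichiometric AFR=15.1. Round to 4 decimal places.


phi = AFR_stoich / AFR_actual
phi = 15.1 / 12.4 = 1.2177


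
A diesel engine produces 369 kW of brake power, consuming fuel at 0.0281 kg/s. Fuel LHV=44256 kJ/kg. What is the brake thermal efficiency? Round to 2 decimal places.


eta_BTE = (BP / (mf * LHV)) * 100
Denominator = 0.0281 * 44256 = 1243.5936 kW
eta_BTE = (369 / 1243.5936) * 100 = 29.67%


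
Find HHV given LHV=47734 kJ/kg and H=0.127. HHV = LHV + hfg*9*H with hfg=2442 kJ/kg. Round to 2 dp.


HHV = LHV + hfg * 9 * H
Water addition = 2442 * 9 * 0.127 = 2791.206 kJ/kg
HHV = 47734 + 2791.206 = 50525.21 kJ/kg


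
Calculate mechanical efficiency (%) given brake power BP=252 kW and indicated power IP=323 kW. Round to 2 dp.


eta_mech = (BP / IP) * 100
Ratio = 252 / 323 = 0.7802
eta_mech = 0.7802 * 100 = 78.02%


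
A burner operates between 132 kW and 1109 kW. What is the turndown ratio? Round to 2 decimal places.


TDR = Q_max / Q_min
TDR = 1109 / 132 = 8.40


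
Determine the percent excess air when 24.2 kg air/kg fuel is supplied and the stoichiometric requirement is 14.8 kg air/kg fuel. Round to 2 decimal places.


Excess air = actual - stoichiometric = 24.2 - 14.8 = 9.40 kg/kg fuel
Excess air % = (excess / stoich) * 100 = (9.40 / 14.8) * 100 = 63.51%


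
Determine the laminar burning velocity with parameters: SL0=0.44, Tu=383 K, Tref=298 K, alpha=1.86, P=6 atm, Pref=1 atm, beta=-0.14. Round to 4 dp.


SL = SL0 * (Tu/Tref)^alpha * (P/Pref)^beta
T ratio = 383/298 = 1.28523490
(T ratio)^alpha = 1.28523490^1.86 = 1.594805
(P/Pref)^beta = 6^(-0.14) = 0.778142
SL = 0.44 * 1.594805 * 0.778142 = 0.5460 m/s


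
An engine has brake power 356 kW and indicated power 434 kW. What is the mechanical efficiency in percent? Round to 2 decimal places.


eta_mech = (BP / IP) * 100
Ratio = 356 / 434 = 0.8203
eta_mech = 0.8203 * 100 = 82.03%


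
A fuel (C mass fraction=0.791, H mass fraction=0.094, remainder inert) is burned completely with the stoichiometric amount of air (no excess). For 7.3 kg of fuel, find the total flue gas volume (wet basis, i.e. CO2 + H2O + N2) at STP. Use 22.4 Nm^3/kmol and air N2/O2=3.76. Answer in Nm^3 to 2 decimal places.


Per kg fuel: CO2 = (C/12 kmol)*22.4 = (0.791/12)*22.4 = 1.47653 Nm^3
Per kg fuel: H2O = (H/2 kmol)*22.4 = (0.094/2)*22.4 = 1.05280 Nm^3
O2 needed per kg fuel = C/12 + H/4 = 0.791/12 + 0.094/4 = 0.08941667 kmol
Per kg fuel: N2 = O2*3.76*22.4 = 0.08941667*3.76*22.4 = 7.53103 Nm^3
Total per kg = 1.47653 + 1.05280 + 7.53103 = 10.06036 Nm^3
Total = 10.06036 * 7.3 = 73.44 Nm^3


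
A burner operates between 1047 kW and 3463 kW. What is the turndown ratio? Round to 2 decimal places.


TDR = Q_max / Q_min
TDR = 3463 / 1047 = 3.31


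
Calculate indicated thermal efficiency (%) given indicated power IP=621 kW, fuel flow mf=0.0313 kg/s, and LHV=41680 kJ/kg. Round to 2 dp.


eta_ith = (IP / (mf * LHV)) * 100
Denominator = 0.0313 * 41680 = 1304.5840 kW
eta_ith = (621 / 1304.5840) * 100 = 47.60%


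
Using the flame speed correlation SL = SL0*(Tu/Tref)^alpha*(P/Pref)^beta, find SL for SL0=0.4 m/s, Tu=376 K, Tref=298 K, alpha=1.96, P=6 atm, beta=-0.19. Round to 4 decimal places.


SL = SL0 * (Tu/Tref)^alpha * (P/Pref)^beta
T ratio = 376/298 = 1.26174497
(T ratio)^alpha = 1.26174497^1.96 = 1.577264
(P/Pref)^beta = 6^(-0.19) = 0.711461
SL = 0.4 * 1.577264 * 0.711461 = 0.4489 m/s


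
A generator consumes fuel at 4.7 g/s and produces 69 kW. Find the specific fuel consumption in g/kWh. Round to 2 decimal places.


SFC = (mf / BP) * 3600
Rate = 4.7 / 69 = 0.068116 g/(s*kW)
SFC = 0.068116 * 3600 = 245.22 g/kWh


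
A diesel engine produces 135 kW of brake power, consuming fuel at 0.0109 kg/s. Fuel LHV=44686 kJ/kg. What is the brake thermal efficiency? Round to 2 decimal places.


eta_BTE = (BP / (mf * LHV)) * 100
Denominator = 0.0109 * 44686 = 487.0774 kW
eta_BTE = (135 / 487.0774) * 100 = 27.72%


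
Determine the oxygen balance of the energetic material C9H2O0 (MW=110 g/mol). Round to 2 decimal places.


OB = -1600 * (2C + H/2 - O) / MW
Inner = 2*9 + 2/2 - 0 = 19.00
OB = -1600 * 19.00 / 110 = -276.36%


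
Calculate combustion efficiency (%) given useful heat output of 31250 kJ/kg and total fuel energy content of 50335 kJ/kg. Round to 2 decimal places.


Efficiency = (Q_useful / Q_fuel) * 100
Efficiency = (31250 / 50335) * 100
Efficiency = 0.6208 * 100 = 62.08%


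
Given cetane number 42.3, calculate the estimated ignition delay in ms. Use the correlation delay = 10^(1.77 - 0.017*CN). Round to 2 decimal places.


delay = 10^(1.77 - 0.017*CN)
Exponent = 1.77 - 0.017*42.3 = 1.0509
delay = 10^1.0509 = 11.24 ms


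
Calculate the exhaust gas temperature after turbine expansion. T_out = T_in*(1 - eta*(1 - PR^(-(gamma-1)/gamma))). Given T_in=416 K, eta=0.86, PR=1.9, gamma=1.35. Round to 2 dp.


T_out = T_in * (1 - eta * (1 - PR^(-(gamma-1)/gamma)))
Exponent = -(1.35-1)/1.35 = -0.25925926
PR^exp = 1.9^(-0.25925926) = 0.84670193
Factor = 1 - 0.86*(1 - 0.84670193) = 0.86816366
T_out = 416 * 0.86816366 = 361.16 K


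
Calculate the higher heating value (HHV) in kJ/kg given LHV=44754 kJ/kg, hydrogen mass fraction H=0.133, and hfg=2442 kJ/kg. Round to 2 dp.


HHV = LHV + hfg * 9 * H
Water addition = 2442 * 9 * 0.133 = 2923.074 kJ/kg
HHV = 44754 + 2923.074 = 47677.07 kJ/kg


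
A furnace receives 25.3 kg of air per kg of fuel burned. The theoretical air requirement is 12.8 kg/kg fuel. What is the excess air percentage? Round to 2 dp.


Excess air = actual - stoichiometric = 25.3 - 12.8 = 12.50 kg/kg fuel
Excess air % = (excess / stoich) * 100 = (12.50 / 12.8) * 100 = 97.66%


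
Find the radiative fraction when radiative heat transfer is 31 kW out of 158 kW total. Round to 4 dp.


f_rad = Q_rad / Q_total
f_rad = 31 / 158 = 0.1962


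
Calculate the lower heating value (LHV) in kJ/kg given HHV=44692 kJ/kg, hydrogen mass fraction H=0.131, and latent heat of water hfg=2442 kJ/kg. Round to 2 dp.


LHV = HHV - hfg * 9 * H
Water correction = 2442 * 9 * 0.131 = 2879.118 kJ/kg
LHV = 44692 - 2879.118 = 41812.88 kJ/kg


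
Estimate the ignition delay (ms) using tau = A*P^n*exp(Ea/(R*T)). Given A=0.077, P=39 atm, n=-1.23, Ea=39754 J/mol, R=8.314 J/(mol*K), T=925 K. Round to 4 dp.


tau = A * P^n * exp(Ea/(R*T))
P^n = 39^(-1.23) = 0.01104055
Ea/(R*T) = 39754/(8.314*925) = 5.169268
exp(Ea/(R*T)) = 175.786181
tau = 0.077 * 0.01104055 * 175.786181 = 0.1494 ms


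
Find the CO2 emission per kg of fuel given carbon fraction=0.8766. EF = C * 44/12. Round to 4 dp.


EF = C_frac * (M_CO2 / M_C)
EF = 0.8766 * (44/12)
EF = 0.8766 * 3.666667 = 3.2142 kg_CO2/kg_fuel


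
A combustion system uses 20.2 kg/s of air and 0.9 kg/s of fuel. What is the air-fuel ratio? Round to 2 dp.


AFR = m_air / m_fuel
AFR = 20.2 / 0.9 = 22.44


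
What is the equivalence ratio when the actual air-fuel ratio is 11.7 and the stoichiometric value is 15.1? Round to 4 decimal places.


phi = AFR_stoich / AFR_actual
phi = 15.1 / 11.7 = 1.2906


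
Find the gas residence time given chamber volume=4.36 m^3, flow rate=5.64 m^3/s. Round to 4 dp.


tau = V / Q_flow
tau = 4.36 / 5.64 = 0.7730 s


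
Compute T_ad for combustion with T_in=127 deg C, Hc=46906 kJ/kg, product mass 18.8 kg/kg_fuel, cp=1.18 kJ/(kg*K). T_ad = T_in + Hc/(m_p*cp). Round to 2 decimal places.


T_ad = T_in + Hc / (m_p * cp)
Denominator = 18.8 * 1.18 = 22.1840
Temperature rise = 46906 / 22.1840 = 2114.41 K
T_ad = 127 + 2114.41 = 2241.41 deg C


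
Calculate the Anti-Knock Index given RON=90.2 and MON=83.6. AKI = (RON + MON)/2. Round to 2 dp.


AKI = (RON + MON) / 2
AKI = (90.2 + 83.6) / 2
AKI = 173.8 / 2 = 86.90


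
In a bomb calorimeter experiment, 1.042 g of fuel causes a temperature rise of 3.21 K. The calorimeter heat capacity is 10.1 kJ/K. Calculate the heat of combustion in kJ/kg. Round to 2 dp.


Hc = C_cal * delta_T / m_fuel
Q_released = 10.1 * 3.21 = 32.4210 kJ
m_fuel = 1.042 g = 1.042/1000 kg = 0.001042 kg
Hc = 32.4210 / 0.001042 = 31114.20 kJ/kg


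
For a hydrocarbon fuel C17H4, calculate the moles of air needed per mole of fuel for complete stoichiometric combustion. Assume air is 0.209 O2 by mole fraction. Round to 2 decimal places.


Balanced combustion: C17H4 + 18 O2 -> 17 CO2 + 2 H2O
O2 needed = C + H/4 = 17 + 4/4 = 18.00 moles
Air moles = O2 / 0.209 = 18.00 / 0.209 = 86.12 moles air


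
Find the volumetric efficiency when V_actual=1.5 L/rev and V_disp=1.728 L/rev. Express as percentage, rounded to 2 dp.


eta_v = (V_actual / V_disp) * 100
Ratio = 1.5 / 1.728 = 0.8681
eta_v = 0.8681 * 100 = 86.81%


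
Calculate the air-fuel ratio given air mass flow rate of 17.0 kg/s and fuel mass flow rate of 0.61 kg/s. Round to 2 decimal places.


AFR = m_air / m_fuel
AFR = 17.0 / 0.61 = 27.87


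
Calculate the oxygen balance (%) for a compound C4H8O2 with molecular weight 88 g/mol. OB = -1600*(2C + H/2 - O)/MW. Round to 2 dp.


OB = -1600 * (2C + H/2 - O) / MW
Inner = 2*4 + 8/2 - 2 = 10.00
OB = -1600 * 10.00 / 88 = -181.82%


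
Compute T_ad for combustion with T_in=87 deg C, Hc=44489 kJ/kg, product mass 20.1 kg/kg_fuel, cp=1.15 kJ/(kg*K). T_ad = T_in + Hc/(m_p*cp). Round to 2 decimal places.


T_ad = T_in + Hc / (m_p * cp)
Denominator = 20.1 * 1.15 = 23.1150
Temperature rise = 44489 / 23.1150 = 1924.68 K
T_ad = 87 + 1924.68 = 2011.68 deg C


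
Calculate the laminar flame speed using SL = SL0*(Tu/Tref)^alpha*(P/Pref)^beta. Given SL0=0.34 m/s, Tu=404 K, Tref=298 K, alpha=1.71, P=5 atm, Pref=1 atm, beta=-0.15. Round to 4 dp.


SL = SL0 * (Tu/Tref)^alpha * (P/Pref)^beta
T ratio = 404/298 = 1.35570470
(T ratio)^alpha = 1.35570470^1.71 = 1.682683
(P/Pref)^beta = 5^(-0.15) = 0.785515
SL = 0.34 * 1.682683 * 0.785515 = 0.4494 m/s


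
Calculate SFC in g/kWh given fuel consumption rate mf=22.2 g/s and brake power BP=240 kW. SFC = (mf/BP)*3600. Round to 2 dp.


SFC = (mf / BP) * 3600
Rate = 22.2 / 240 = 0.092500 g/(s*kW)
SFC = 0.092500 * 3600 = 333.00 g/kWh


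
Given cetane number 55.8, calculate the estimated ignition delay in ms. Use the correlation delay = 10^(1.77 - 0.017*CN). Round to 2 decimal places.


delay = 10^(1.77 - 0.017*CN)
Exponent = 1.77 - 0.017*55.8 = 0.8214
delay = 10^0.8214 = 6.63 ms


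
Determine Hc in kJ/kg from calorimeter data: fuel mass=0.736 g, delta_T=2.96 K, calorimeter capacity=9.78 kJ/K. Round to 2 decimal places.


Hc = C_cal * delta_T / m_fuel
Q_released = 9.78 * 2.96 = 28.9488 kJ
m_fuel = 0.736 g = 0.736/1000 kg = 0.000736 kg
Hc = 28.9488 / 0.000736 = 39332.61 kJ/kg


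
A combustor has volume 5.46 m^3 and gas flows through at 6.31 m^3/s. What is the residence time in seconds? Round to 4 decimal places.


tau = V / Q_flow
tau = 5.46 / 6.31 = 0.8653 s


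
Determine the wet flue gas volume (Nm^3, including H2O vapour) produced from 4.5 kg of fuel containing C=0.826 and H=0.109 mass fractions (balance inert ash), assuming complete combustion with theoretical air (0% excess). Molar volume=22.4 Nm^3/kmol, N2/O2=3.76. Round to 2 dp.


Per kg fuel: CO2 = (C/12 kmol)*22.4 = (0.826/12)*22.4 = 1.54187 Nm^3
Per kg fuel: H2O = (H/2 kmol)*22.4 = (0.109/2)*22.4 = 1.22080 Nm^3
O2 needed per kg fuel = C/12 + H/4 = 0.826/12 + 0.109/4 = 0.09608333 kmol
Per kg fuel: N2 = O2*3.76*22.4 = 0.09608333*3.76*22.4 = 8.09252 Nm^3
Total per kg = 1.54187 + 1.22080 + 8.09252 = 10.85519 Nm^3
Total = 10.85519 * 4.5 = 48.85 Nm^3


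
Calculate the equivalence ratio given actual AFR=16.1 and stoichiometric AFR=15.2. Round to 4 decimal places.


phi = AFR_stoich / AFR_actual
phi = 15.2 / 16.1 = 0.9441


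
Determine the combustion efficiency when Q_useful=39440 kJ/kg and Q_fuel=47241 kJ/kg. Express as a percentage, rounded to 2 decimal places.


Efficiency = (Q_useful / Q_fuel) * 100
Efficiency = (39440 / 47241) * 100
Efficiency = 0.8349 * 100 = 83.49%


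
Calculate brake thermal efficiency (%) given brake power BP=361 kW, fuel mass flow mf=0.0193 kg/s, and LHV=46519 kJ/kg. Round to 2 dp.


eta_BTE = (BP / (mf * LHV)) * 100
Denominator = 0.0193 * 46519 = 897.8167 kW
eta_BTE = (361 / 897.8167) * 100 = 40.21%


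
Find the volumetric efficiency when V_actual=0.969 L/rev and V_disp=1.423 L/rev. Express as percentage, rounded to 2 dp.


eta_v = (V_actual / V_disp) * 100
Ratio = 0.969 / 1.423 = 0.6810
eta_v = 0.6810 * 100 = 68.10%


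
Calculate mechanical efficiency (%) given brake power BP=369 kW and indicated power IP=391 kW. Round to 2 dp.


eta_mech = (BP / IP) * 100
Ratio = 369 / 391 = 0.9437
eta_mech = 0.9437 * 100 = 94.37%


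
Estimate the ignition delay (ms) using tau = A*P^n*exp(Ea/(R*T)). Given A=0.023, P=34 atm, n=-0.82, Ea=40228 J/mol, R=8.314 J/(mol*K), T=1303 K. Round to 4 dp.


tau = A * P^n * exp(Ea/(R*T))
P^n = 34^(-0.82) = 0.05548649
Ea/(R*T) = 40228/(8.314*1303) = 3.713419
exp(Ea/(R*T)) = 40.993742
tau = 0.023 * 0.05548649 * 40.993742 = 0.0523 ms


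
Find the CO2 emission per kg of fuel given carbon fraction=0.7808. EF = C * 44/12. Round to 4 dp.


EF = C_frac * (M_CO2 / M_C)
EF = 0.7808 * (44/12)
EF = 0.7808 * 3.666667 = 2.8629 kg_CO2/kg_fuel


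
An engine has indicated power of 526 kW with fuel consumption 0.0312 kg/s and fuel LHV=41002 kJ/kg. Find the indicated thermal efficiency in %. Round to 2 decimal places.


eta_ith = (IP / (mf * LHV)) * 100
Denominator = 0.0312 * 41002 = 1279.2624 kW
eta_ith = (526 / 1279.2624) * 100 = 41.12%


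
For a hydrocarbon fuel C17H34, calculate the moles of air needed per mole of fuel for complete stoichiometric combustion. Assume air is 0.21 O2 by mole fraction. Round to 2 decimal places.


Balanced combustion: C17H34 + 25.5 O2 -> 17 CO2 + 17 H2O
O2 needed = C + H/4 = 17 + 34/4 = 25.50 moles
Air moles = O2 / 0.21 = 25.50 / 0.21 = 121.43 moles air


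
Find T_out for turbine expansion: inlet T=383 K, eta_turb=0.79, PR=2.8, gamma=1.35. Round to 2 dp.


T_out = T_in * (1 - eta * (1 - PR^(-(gamma-1)/gamma)))
Exponent = -(1.35-1)/1.35 = -0.25925926
PR^exp = 2.8^(-0.25925926) = 0.76572026
Factor = 1 - 0.79*(1 - 0.76572026) = 0.81491901
T_out = 383 * 0.81491901 = 312.11 K


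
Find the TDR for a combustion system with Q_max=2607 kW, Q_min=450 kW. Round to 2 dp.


TDR = Q_max / Q_min
TDR = 2607 / 450 = 5.79


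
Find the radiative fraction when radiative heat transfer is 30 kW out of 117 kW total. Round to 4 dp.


f_rad = Q_rad / Q_total
f_rad = 30 / 117 = 0.2564


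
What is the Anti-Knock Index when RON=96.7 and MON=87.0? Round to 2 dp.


AKI = (RON + MON) / 2
AKI = (96.7 + 87.0) / 2
AKI = 183.7 / 2 = 91.85


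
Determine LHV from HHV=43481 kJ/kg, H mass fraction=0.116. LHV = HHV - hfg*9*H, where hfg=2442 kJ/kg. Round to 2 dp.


LHV = HHV - hfg * 9 * H
Water correction = 2442 * 9 * 0.116 = 2549.448 kJ/kg
LHV = 43481 - 2549.448 = 40931.55 kJ/kg


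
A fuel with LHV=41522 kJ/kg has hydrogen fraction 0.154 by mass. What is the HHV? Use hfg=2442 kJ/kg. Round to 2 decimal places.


HHV = LHV + hfg * 9 * H
Water addition = 2442 * 9 * 0.154 = 3384.612 kJ/kg
HHV = 41522 + 3384.612 = 44906.61 kJ/kg


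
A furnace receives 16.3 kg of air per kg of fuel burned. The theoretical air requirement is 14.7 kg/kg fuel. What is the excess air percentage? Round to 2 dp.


Excess air = actual - stoichiometric = 16.3 - 14.7 = 1.60 kg/kg fuel
Excess air % = (excess / stoich) * 100 = (1.60 / 14.7) * 100 = 10.88%


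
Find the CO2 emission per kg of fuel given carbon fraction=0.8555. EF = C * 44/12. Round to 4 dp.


EF = C_frac * (M_CO2 / M_C)
EF = 0.8555 * (44/12)
EF = 0.8555 * 3.666667 = 3.1368 kg_CO2/kg_fuel


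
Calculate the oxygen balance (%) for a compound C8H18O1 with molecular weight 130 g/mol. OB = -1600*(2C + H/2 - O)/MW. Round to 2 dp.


OB = -1600 * (2C + H/2 - O) / MW
Inner = 2*8 + 18/2 - 1 = 24.00
OB = -1600 * 24.00 / 130 = -295.38%


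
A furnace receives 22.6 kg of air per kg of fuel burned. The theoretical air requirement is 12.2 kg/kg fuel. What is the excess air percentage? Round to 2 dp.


Excess air = actual - stoichiometric = 22.6 - 12.2 = 10.40 kg/kg fuel
Excess air % = (excess / stoich) * 100 = (10.40 / 12.2) * 100 = 85.25%


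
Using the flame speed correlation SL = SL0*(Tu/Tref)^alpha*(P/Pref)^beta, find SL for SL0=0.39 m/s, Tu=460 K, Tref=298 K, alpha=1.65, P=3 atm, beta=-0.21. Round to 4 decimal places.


SL = SL0 * (Tu/Tref)^alpha * (P/Pref)^beta
T ratio = 460/298 = 1.54362416
(T ratio)^alpha = 1.54362416^1.65 = 2.046886
(P/Pref)^beta = 3^(-0.21) = 0.793971
SL = 0.39 * 2.046886 * 0.793971 = 0.6338 m/s


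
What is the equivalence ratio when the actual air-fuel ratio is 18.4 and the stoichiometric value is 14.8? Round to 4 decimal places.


phi = AFR_stoich / AFR_actual
phi = 14.8 / 18.4 = 0.8043


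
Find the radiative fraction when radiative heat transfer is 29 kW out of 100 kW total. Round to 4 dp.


f_rad = Q_rad / Q_total
f_rad = 29 / 100 = 0.2900


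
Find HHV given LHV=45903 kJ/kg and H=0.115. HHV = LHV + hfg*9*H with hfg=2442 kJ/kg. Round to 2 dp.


HHV = LHV + hfg * 9 * H
Water addition = 2442 * 9 * 0.115 = 2527.470 kJ/kg
HHV = 45903 + 2527.470 = 48430.47 kJ/kg


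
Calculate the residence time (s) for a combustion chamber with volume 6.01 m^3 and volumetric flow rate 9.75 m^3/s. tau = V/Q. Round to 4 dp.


tau = V / Q_flow
tau = 6.01 / 9.75 = 0.6164 s


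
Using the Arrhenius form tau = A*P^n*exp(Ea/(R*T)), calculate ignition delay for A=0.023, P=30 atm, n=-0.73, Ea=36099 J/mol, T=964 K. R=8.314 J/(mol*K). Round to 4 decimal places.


tau = A * P^n * exp(Ea/(R*T))
P^n = 30^(-0.73) = 0.08350289
Ea/(R*T) = 36099/(8.314*964) = 4.504101
exp(Ea/(R*T)) = 90.387047
tau = 0.023 * 0.08350289 * 90.387047 = 0.1736 ms


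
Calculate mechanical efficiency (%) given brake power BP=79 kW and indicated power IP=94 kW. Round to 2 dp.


eta_mech = (BP / IP) * 100
Ratio = 79 / 94 = 0.8404
eta_mech = 0.8404 * 100 = 84.04%


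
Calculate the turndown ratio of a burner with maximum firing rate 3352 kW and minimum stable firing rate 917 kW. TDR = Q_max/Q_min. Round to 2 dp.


TDR = Q_max / Q_min
TDR = 3352 / 917 = 3.66


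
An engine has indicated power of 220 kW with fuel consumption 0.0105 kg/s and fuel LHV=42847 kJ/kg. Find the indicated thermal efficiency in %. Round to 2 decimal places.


eta_ith = (IP / (mf * LHV)) * 100
Denominator = 0.0105 * 42847 = 449.8935 kW
eta_ith = (220 / 449.8935) * 100 = 48.90%


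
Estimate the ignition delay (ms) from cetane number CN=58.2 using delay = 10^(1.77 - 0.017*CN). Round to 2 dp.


delay = 10^(1.77 - 0.017*CN)
Exponent = 1.77 - 0.017*58.2 = 0.7806
delay = 10^0.7806 = 6.03 ms


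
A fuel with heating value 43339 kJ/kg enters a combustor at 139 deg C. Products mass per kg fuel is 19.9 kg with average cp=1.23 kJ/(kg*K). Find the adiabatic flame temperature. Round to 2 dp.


T_ad = T_in + Hc / (m_p * cp)
Denominator = 19.9 * 1.23 = 24.4770
Temperature rise = 43339 / 24.4770 = 1770.60 K
T_ad = 139 + 1770.60 = 1909.60 deg C


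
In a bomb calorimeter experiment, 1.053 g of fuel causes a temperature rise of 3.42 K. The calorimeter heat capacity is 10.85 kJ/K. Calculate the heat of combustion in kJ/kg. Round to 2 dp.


Hc = C_cal * delta_T / m_fuel
Q_released = 10.85 * 3.42 = 37.1070 kJ
m_fuel = 1.053 g = 1.053/1000 kg = 0.001053 kg
Hc = 37.1070 / 0.001053 = 35239.32 kJ/kg


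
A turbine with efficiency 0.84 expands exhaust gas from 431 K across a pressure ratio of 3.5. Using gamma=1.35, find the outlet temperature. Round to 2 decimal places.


T_out = T_in * (1 - eta * (1 - PR^(-(gamma-1)/gamma)))
Exponent = -(1.35-1)/1.35 = -0.25925926
PR^exp = 3.5^(-0.25925926) = 0.72267881
Factor = 1 - 0.84*(1 - 0.72267881) = 0.76705020
T_out = 431 * 0.76705020 = 330.60 K


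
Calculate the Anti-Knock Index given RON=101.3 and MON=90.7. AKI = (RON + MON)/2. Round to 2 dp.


AKI = (RON + MON) / 2
AKI = (101.3 + 90.7) / 2
AKI = 192.0 / 2 = 96.00


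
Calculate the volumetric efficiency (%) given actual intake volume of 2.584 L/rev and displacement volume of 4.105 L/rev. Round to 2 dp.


eta_v = (V_actual / V_disp) * 100
Ratio = 2.584 / 4.105 = 0.6295
eta_v = 0.6295 * 100 = 62.95%


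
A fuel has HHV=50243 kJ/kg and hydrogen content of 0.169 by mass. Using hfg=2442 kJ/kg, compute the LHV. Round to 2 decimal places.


LHV = HHV - hfg * 9 * H
Water correction = 2442 * 9 * 0.169 = 3714.282 kJ/kg
LHV = 50243 - 3714.282 = 46528.72 kJ/kg


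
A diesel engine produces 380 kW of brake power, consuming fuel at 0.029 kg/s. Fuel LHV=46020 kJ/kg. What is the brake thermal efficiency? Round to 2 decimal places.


eta_BTE = (BP / (mf * LHV)) * 100
Denominator = 0.029 * 46020 = 1334.5800 kW
eta_BTE = (380 / 1334.5800) * 100 = 28.47%


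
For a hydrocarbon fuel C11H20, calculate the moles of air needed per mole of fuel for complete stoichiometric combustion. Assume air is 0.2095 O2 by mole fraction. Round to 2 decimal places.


Balanced combustion: C11H20 + 16 O2 -> 11 CO2 + 10 H2O
O2 needed = C + H/4 = 11 + 20/4 = 16.00 moles
Air moles = O2 / 0.2095 = 16.00 / 0.2095 = 76.37 moles air


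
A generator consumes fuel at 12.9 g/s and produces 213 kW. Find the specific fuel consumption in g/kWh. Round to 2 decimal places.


SFC = (mf / BP) * 3600
Rate = 12.9 / 213 = 0.060563 g/(s*kW)
SFC = 0.060563 * 3600 = 218.03 g/kWh


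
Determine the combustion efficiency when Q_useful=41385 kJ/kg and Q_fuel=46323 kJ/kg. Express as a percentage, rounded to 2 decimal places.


Efficiency = (Q_useful / Q_fuel) * 100
Efficiency = (41385 / 46323) * 100
Efficiency = 0.8934 * 100 = 89.34%


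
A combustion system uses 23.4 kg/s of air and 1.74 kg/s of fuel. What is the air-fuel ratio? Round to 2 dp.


AFR = m_air / m_fuel
AFR = 23.4 / 1.74 = 13.45


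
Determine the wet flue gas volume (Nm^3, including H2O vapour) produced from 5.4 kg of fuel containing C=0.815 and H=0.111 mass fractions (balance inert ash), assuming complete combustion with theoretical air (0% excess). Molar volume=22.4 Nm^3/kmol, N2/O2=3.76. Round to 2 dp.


Per kg fuel: CO2 = (C/12 kmol)*22.4 = (0.815/12)*22.4 = 1.52133 Nm^3
Per kg fuel: H2O = (H/2 kmol)*22.4 = (0.111/2)*22.4 = 1.24320 Nm^3
O2 needed per kg fuel = C/12 + H/4 = 0.815/12 + 0.111/4 = 0.09566667 kmol
Per kg fuel: N2 = O2*3.76*22.4 = 0.09566667*3.76*22.4 = 8.05743 Nm^3
Total per kg = 1.52133 + 1.24320 + 8.05743 = 10.82196 Nm^3
Total = 10.82196 * 5.4 = 58.44 Nm^3


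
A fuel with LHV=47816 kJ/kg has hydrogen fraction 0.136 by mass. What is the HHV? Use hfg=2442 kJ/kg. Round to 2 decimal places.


HHV = LHV + hfg * 9 * H
Water addition = 2442 * 9 * 0.136 = 2989.008 kJ/kg
HHV = 47816 + 2989.008 = 50805.01 kJ/kg


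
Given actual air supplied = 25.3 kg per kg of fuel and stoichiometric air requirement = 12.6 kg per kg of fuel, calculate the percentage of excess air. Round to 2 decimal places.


Excess air = actual - stoichiometric = 25.3 - 12.6 = 12.70 kg/kg fuel
Excess air % = (excess / stoich) * 100 = (12.70 / 12.6) * 100 = 100.79%


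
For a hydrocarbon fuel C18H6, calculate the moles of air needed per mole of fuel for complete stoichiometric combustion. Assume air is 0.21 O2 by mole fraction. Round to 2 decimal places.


Balanced combustion: C18H6 + 19.5 O2 -> 18 CO2 + 3 H2O
O2 needed = C + H/4 = 18 + 6/4 = 19.50 moles
Air moles = O2 / 0.21 = 19.50 / 0.21 = 92.86 moles air


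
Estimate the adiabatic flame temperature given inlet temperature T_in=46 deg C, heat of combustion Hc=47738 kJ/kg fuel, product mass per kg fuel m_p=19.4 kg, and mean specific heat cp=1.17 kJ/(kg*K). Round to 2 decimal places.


T_ad = T_in + Hc / (m_p * cp)
Denominator = 19.4 * 1.17 = 22.6980
Temperature rise = 47738 / 22.6980 = 2103.18 K
T_ad = 46 + 2103.18 = 2149.18 deg C


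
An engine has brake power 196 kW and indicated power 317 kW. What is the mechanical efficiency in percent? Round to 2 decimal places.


eta_mech = (BP / IP) * 100
Ratio = 196 / 317 = 0.6183
eta_mech = 0.6183 * 100 = 61.83%


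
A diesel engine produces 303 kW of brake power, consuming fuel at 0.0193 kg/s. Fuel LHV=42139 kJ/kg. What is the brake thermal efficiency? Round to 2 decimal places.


eta_BTE = (BP / (mf * LHV)) * 100
Denominator = 0.0193 * 42139 = 813.2827 kW
eta_BTE = (303 / 813.2827) * 100 = 37.26%


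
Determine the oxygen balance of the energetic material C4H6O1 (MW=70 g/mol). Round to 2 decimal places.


OB = -1600 * (2C + H/2 - O) / MW
Inner = 2*4 + 6/2 - 1 = 10.00
OB = -1600 * 10.00 / 70 = -228.57%


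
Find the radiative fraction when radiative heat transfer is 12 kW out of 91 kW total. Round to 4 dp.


f_rad = Q_rad / Q_total
f_rad = 12 / 91 = 0.1319


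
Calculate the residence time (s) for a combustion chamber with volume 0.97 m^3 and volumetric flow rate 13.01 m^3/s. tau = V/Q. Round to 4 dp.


tau = V / Q_flow
tau = 0.97 / 13.01 = 0.0746 s


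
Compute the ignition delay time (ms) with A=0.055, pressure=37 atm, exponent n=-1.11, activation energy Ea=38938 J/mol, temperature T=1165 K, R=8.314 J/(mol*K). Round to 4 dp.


tau = A * P^n * exp(Ea/(R*T))
P^n = 37^(-1.11) = 0.01816754
Ea/(R*T) = 38938/(8.314*1165) = 4.020108
exp(Ea/(R*T)) = 55.707109
tau = 0.055 * 0.01816754 * 55.707109 = 0.0557 ms


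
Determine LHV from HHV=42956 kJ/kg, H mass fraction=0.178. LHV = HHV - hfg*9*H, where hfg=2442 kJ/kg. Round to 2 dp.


LHV = HHV - hfg * 9 * H
Water correction = 2442 * 9 * 0.178 = 3912.084 kJ/kg
LHV = 42956 - 3912.084 = 39043.92 kJ/kg


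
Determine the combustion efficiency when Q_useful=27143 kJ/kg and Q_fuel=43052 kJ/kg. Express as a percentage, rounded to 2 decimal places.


Efficiency = (Q_useful / Q_fuel) * 100
Efficiency = (27143 / 43052) * 100
Efficiency = 0.6305 * 100 = 63.05%


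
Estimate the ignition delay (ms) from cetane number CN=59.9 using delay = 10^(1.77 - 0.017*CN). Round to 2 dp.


delay = 10^(1.77 - 0.017*CN)
Exponent = 1.77 - 0.017*59.9 = 0.7517
delay = 10^0.7517 = 5.65 ms


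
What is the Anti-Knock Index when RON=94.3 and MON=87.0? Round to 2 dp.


AKI = (RON + MON) / 2
AKI = (94.3 + 87.0) / 2
AKI = 181.3 / 2 = 90.65


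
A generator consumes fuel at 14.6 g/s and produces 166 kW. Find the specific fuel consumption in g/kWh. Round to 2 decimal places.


SFC = (mf / BP) * 3600
Rate = 14.6 / 166 = 0.087952 g/(s*kW)
SFC = 0.087952 * 3600 = 316.63 g/kWh


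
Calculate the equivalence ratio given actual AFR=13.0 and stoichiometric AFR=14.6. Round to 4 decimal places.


phi = AFR_stoich / AFR_actual
phi = 14.6 / 13.0 = 1.1231


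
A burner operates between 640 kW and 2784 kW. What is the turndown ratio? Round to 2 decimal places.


TDR = Q_max / Q_min
TDR = 2784 / 640 = 4.35


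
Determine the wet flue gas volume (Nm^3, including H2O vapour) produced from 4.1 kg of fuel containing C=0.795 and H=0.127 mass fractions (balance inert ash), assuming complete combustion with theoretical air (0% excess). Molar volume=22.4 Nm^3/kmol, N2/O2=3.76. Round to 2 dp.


Per kg fuel: CO2 = (C/12 kmol)*22.4 = (0.795/12)*22.4 = 1.48400 Nm^3
Per kg fuel: H2O = (H/2 kmol)*22.4 = (0.127/2)*22.4 = 1.42240 Nm^3
O2 needed per kg fuel = C/12 + H/4 = 0.795/12 + 0.127/4 = 0.09800000 kmol
Per kg fuel: N2 = O2*3.76*22.4 = 0.09800000*3.76*22.4 = 8.25395 Nm^3
Total per kg = 1.48400 + 1.42240 + 8.25395 = 11.16035 Nm^3
Total = 11.16035 * 4.1 = 45.76 Nm^3


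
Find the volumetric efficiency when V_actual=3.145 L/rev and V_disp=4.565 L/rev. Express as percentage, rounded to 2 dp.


eta_v = (V_actual / V_disp) * 100
Ratio = 3.145 / 4.565 = 0.6889
eta_v = 0.6889 * 100 = 68.89%


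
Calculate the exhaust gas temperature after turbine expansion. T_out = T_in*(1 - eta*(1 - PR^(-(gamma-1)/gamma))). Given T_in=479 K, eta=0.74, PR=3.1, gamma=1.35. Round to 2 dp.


T_out = T_in * (1 - eta * (1 - PR^(-(gamma-1)/gamma)))
Exponent = -(1.35-1)/1.35 = -0.25925926
PR^exp = 3.1^(-0.25925926) = 0.74577862
Factor = 1 - 0.74*(1 - 0.74577862) = 0.81187618
T_out = 479 * 0.81187618 = 388.89 K


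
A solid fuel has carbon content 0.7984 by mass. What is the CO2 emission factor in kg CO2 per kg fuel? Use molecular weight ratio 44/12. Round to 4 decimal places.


EF = C_frac * (M_CO2 / M_C)
EF = 0.7984 * (44/12)
EF = 0.7984 * 3.666667 = 2.9275 kg_CO2/kg_fuel


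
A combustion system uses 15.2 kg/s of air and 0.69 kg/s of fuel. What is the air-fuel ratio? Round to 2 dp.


AFR = m_air / m_fuel
AFR = 15.2 / 0.69 = 22.03


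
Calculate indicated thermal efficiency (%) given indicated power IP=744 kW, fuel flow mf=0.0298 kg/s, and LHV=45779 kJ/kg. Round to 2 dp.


eta_ith = (IP / (mf * LHV)) * 100
Denominator = 0.0298 * 45779 = 1364.2142 kW
eta_ith = (744 / 1364.2142) * 100 = 54.54%


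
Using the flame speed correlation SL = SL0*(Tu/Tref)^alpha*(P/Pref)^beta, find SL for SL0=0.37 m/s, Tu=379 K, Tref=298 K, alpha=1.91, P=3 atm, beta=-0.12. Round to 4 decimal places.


SL = SL0 * (Tu/Tref)^alpha * (P/Pref)^beta
T ratio = 379/298 = 1.27181208
(T ratio)^alpha = 1.27181208^1.91 = 1.582879
(P/Pref)^beta = 3^(-0.12) = 0.876487
SL = 0.37 * 1.582879 * 0.876487 = 0.5133 m/s


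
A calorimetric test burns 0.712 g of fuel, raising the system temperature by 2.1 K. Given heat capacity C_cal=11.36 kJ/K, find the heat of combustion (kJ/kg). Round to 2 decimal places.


Hc = C_cal * delta_T / m_fuel
Q_released = 11.36 * 2.1 = 23.8560 kJ
m_fuel = 0.712 g = 0.712/1000 kg = 0.000712 kg
Hc = 23.8560 / 0.000712 = 33505.62 kJ/kg


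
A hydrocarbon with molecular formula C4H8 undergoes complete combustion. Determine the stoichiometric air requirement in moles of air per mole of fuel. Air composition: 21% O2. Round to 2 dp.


Balanced combustion: C4H8 + 6 O2 -> 4 CO2 + 4 H2O
O2 needed = C + H/4 = 4 + 8/4 = 6.00 moles
Air moles = O2 / 0.21 = 6.00 / 0.21 = 28.57 moles air


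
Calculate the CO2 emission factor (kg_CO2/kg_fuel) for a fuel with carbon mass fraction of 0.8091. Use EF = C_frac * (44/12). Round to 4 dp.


EF = C_frac * (M_CO2 / M_C)
EF = 0.8091 * (44/12)
EF = 0.8091 * 3.666667 = 2.9667 kg_CO2/kg_fuel


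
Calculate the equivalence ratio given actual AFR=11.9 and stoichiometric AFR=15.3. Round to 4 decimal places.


phi = AFR_stoich / AFR_actual
phi = 15.3 / 11.9 = 1.2857


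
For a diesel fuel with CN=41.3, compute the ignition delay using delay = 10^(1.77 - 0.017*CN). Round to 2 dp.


delay = 10^(1.77 - 0.017*CN)
Exponent = 1.77 - 0.017*41.3 = 1.0679
delay = 10^1.0679 = 11.69 ms


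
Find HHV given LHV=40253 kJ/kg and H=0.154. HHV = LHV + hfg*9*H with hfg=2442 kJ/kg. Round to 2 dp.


HHV = LHV + hfg * 9 * H
Water addition = 2442 * 9 * 0.154 = 3384.612 kJ/kg
HHV = 40253 + 3384.612 = 43637.61 kJ/kg


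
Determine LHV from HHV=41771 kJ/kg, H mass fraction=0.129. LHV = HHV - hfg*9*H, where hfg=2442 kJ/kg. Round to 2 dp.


LHV = HHV - hfg * 9 * H
Water correction = 2442 * 9 * 0.129 = 2835.162 kJ/kg
LHV = 41771 - 2835.162 = 38935.84 kJ/kg


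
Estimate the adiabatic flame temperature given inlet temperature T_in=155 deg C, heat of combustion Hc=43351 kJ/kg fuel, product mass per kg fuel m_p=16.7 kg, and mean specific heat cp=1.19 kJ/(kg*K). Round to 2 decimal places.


T_ad = T_in + Hc / (m_p * cp)
Denominator = 16.7 * 1.19 = 19.8730
Temperature rise = 43351 / 19.8730 = 2181.40 K
T_ad = 155 + 2181.40 = 2336.40 deg C


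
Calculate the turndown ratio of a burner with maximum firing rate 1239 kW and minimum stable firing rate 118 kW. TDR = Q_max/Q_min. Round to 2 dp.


TDR = Q_max / Q_min
TDR = 1239 / 118 = 10.50


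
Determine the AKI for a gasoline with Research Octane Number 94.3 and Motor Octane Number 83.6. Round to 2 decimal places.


AKI = (RON + MON) / 2
AKI = (94.3 + 83.6) / 2
AKI = 177.9 / 2 = 88.95


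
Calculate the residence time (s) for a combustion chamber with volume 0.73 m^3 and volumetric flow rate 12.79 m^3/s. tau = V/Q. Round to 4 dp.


tau = V / Q_flow
tau = 0.73 / 12.79 = 0.0571 s


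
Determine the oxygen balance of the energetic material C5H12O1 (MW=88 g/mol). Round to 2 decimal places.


OB = -1600 * (2C + H/2 - O) / MW
Inner = 2*5 + 12/2 - 1 = 15.00
OB = -1600 * 15.00 / 88 = -272.73%


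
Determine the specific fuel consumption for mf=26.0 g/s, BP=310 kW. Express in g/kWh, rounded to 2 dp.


SFC = (mf / BP) * 3600
Rate = 26.0 / 310 = 0.083871 g/(s*kW)
SFC = 0.083871 * 3600 = 301.94 g/kWh


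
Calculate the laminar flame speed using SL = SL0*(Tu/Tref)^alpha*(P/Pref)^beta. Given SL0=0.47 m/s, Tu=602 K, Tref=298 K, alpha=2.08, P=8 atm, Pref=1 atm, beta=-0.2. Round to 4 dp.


SL = SL0 * (Tu/Tref)^alpha * (P/Pref)^beta
T ratio = 602/298 = 2.02013423
(T ratio)^alpha = 2.02013423^2.08 = 4.317088
(P/Pref)^beta = 8^(-0.2) = 0.659754
SL = 0.47 * 4.317088 * 0.659754 = 1.3387 m/s


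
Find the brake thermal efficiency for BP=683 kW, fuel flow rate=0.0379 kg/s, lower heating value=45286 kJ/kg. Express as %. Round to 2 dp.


eta_BTE = (BP / (mf * LHV)) * 100
Denominator = 0.0379 * 45286 = 1716.3394 kW
eta_BTE = (683 / 1716.3394) * 100 = 39.79%


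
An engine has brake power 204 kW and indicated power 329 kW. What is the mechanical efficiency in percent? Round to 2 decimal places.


eta_mech = (BP / IP) * 100
Ratio = 204 / 329 = 0.6201
eta_mech = 0.6201 * 100 = 62.01%


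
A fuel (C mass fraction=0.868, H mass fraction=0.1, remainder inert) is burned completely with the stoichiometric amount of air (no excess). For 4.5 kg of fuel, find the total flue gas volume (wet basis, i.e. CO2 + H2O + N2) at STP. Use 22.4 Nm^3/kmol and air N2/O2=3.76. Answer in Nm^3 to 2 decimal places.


Per kg fuel: CO2 = (C/12 kmol)*22.4 = (0.868/12)*22.4 = 1.62027 Nm^3
Per kg fuel: H2O = (H/2 kmol)*22.4 = (0.1/2)*22.4 = 1.12000 Nm^3
O2 needed per kg fuel = C/12 + H/4 = 0.868/12 + 0.1/4 = 0.09733333 kmol
Per kg fuel: N2 = O2*3.76*22.4 = 0.09733333*3.76*22.4 = 8.19780 Nm^3
Total per kg = 1.62027 + 1.12000 + 8.19780 = 10.93807 Nm^3
Total = 10.93807 * 4.5 = 49.22 Nm^3
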